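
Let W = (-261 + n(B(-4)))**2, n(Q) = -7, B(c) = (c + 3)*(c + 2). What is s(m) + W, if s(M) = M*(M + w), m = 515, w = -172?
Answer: 248469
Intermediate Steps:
B(c) = (2 + c)*(3 + c) (B(c) = (3 + c)*(2 + c) = (2 + c)*(3 + c))
W = 71824 (W = (-261 - 7)**2 = (-268)**2 = 71824)
s(M) = M*(-172 + M) (s(M) = M*(M - 172) = M*(-172 + M))
s(m) + W = 515*(-172 + 515) + 71824 = 515*343 + 71824 = 176645 + 71824 = 248469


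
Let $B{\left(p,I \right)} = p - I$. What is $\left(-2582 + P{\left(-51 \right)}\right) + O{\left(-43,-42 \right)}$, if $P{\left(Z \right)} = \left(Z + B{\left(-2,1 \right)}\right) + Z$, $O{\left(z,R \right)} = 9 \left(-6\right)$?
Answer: $-2741$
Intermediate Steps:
$O{\left(z,R \right)} = -54$
$P{\left(Z \right)} = -3 + 2 Z$ ($P{\left(Z \right)} = \left(Z - 3\right) + Z = \left(-3 + Z\right) + Z = -3 + 2 Z$)
$\left(-2582 + P{\left(-51 \right)}\right) + O{\left(-43,-42 \right)} = \left(-2582 + \left(-3 + 2 \left(-51\right)\right)\right) - 54 = \left(-2582 - 105\right) - 54 = -2687 - 54 = -2741$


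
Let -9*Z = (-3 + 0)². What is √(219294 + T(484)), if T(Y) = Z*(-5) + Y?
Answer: √219783 ≈ 468.81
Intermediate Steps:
Z = -1 (Z = -(-3 + 0)²/9 = -⅑*(-3)² = -⅑*9 = -1)
T(Y) = 5 + Y (T(Y) = -1*(-5) + Y = 5 + Y)
√(219294 + T(484)) = √(219294 + (5 + 484)) = √(219294 + 489) = √219783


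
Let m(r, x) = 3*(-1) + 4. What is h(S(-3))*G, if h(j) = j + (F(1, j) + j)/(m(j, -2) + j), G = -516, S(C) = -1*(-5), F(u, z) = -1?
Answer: -2924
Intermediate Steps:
S(C) = 5
m(r, x) = 1 (m(r, x) = -3 + 4 = 1)
h(j) = j + (-1 + j)/(1 + j)
h(S(-3))*G = ((-1 + 5² + 2*5)/(1 + 5))*(-516) = ((-1 + 25 + 10)/6)*(-516) = ((⅙)*34)*(-516) = (17/3)*(-516) = -2924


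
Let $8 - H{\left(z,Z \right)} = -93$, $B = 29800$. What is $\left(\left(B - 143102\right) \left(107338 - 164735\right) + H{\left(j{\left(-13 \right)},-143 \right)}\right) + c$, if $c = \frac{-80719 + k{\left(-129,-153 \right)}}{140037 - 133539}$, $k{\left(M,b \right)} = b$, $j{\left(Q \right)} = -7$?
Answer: $\frac{21128880498319}{3249} \approx 6.5032 \cdot 10^{9}$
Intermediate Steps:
$H{\left(z,Z \right)} = 101$ ($H{\left(z,Z \right)} = 8 - -93 = 8 + 93 = 101$)
$c = - \frac{40436}{3249}$ ($c = \frac{-80719 - 153}{140037 - 133539} = - \frac{80872}{6498} = \left(-80872\right) \frac{1}{6498} = - \frac{40436}{3249} \approx -12.446$)
$\left(\left(B - 143102\right) \left(107338 - 164735\right) + H{\left(j{\left(-13 \right)},-143 \right)}\right) + c = \left(\left(29800 - 143102\right) \left(107338 - 164735\right) + 101\right) - \frac{40436}{3249} = \left(\left(-113302\right) \left(-57397\right) + 101\right) - \frac{40436}{3249} = \left(6503194894 + 101\right) - \frac{40436}{3249} = 6503194995 - \frac{40436}{3249} = \frac{21128880498319}{3249}$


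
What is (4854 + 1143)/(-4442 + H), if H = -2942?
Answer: -5997/7384 ≈ -0.81216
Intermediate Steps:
(4854 + 1143)/(-4442 + H) = (4854 + 1143)/(-4442 - 2942) = 5997/(-7384) = 5997*(-1/7384) = -5997/7384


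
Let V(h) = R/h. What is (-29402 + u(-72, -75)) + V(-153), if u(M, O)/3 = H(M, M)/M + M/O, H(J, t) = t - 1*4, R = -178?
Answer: -224870143/7650 ≈ -29395.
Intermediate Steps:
H(J, t) = -4 + t (H(J, t) = t - 4 = -4 + t)
V(h) = -178/h
u(M, O) = 3*M/O + 3*(-4 + M)/M (u(M, O) = 3*((-4 + M)/M + M/O) = 3*(M/O + (-4 + M)/M) = 3*M/O + 3*(-4 + M)/M)
(-29402 + u(-72, -75)) + V(-153) = (-29402 + (3 - 12/(-72) + 3*(-72)/(-75))) - 178/(-153) = (-29402 + (3 - 12*(-1/72) + 3*(-72)*(-1/75))) - 178*(-1/153) = (-29402 + (3 + ⅙ + 72/25)) + 178/153 = (-29402 + 907/150) + 178/153 = -4409393/150 + 178/153 = -224870143/7650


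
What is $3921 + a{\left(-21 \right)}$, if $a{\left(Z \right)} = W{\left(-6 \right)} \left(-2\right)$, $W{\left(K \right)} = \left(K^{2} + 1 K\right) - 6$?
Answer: $3873$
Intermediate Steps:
$W{\left(K \right)} = -6 + K + K^{2}$ ($W{\left(K \right)} = \left(K^{2} + K\right) - 6 = \left(K + K^{2}\right) - 6 = -6 + K + K^{2}$)
$a{\left(Z \right)} = -48$ ($a{\left(Z \right)} = \left(-6 - 6 + \left(-6\right)^{2}\right) \left(-2\right) = \left(-6 - 6 + 36\right) \left(-2\right) = 24 \left(-2\right) = -48$)
$3921 + a{\left(-21 \right)} = 3921 - 48 = 3873$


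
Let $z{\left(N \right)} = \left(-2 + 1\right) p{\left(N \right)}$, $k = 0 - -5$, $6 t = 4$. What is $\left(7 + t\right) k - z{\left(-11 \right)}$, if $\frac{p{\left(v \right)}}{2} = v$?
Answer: $\frac{49}{3} \approx 16.333$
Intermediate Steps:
$t = \frac{2}{3}$ ($t = \frac{1}{6} \cdot 4 = \frac{2}{3} \approx 0.66667$)
$k = 5$ ($k = 0 + 5 = 5$)
$p{\left(v \right)} = 2 v$
$z{\left(N \right)} = - 2 N$ ($z{\left(N \right)} = \left(-2 + 1\right) 2 N = - 2 N$)
$\left(7 + t\right) k - z{\left(-11 \right)} = \left(7 + \frac{2}{3}\right) 5 - \left(-2\right) \left(-11\right) = \frac{23}{3} \cdot 5 - 22 = \frac{115}{3} - 22 = \frac{49}{3}$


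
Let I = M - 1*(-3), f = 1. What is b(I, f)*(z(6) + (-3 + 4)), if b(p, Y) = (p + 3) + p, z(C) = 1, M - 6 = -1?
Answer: 38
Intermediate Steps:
M = 5 (M = 6 - 1 = 5)
I = 8 (I = 5 - 1*(-3) = 5 + 3 = 8)
b(p, Y) = 3 + 2*p (b(p, Y) = (3 + p) + p = 3 + 2*p)
b(I, f)*(z(6) + (-3 + 4)) = (3 + 2*8)*(1 + (-3 + 4)) = (3 + 16)*(1 + 1) = 19*2 = 38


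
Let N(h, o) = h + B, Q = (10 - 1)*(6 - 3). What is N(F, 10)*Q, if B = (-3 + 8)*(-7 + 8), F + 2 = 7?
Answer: 270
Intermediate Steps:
F = 5 (F = -2 + 7 = 5)
Q = 27 (Q = 9*3 = 27)
B = 5 (B = 5*1 = 5)
N(h, o) = 5 + h (N(h, o) = h + 5 = 5 + h)
N(F, 10)*Q = (5 + 5)*27 = 10*27 = 270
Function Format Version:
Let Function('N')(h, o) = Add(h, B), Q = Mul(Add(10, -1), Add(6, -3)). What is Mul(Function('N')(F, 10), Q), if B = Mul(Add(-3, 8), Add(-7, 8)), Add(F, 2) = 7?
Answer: 270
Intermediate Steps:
F = 5 (F = Add(-2, 7) = 5)
Q = 27 (Q = Mul(9, 3) = 27)
B = 5 (B = Mul(5, 1) = 5)
Function('N')(h, o) = Add(5, h) (Function('N')(h, o) = Add(h, 5) = Add(5, h))
Mul(Function('N')(F, 10), Q) = Mul(Add(5, 5), 27) = Mul(10, 27) = 270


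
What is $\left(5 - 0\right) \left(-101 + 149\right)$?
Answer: $240$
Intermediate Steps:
$\left(5 - 0\right) \left(-101 + 149\right) = \left(5 + 0\right) 48 = 5 \cdot 48 = 240$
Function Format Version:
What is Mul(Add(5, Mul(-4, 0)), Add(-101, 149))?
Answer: 240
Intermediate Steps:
Mul(Add(5, Mul(-4, 0)), Add(-101, 149)) = Mul(Add(5, 0), 48) = Mul(5, 48) = 240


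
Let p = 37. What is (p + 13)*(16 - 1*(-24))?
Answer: 2000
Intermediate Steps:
(p + 13)*(16 - 1*(-24)) = (37 + 13)*(16 - 1*(-24)) = 50*(16 + 24) = 50*40 = 2000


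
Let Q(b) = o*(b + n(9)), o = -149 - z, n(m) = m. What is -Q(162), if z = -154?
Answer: -855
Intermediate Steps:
o = 5 (o = -149 - 1*(-154) = -149 + 154 = 5)
Q(b) = 45 + 5*b (Q(b) = 5*(b + 9) = 5*(9 + b) = 45 + 5*b)
-Q(162) = -(45 + 5*162) = -(45 + 810) = -1*855 = -855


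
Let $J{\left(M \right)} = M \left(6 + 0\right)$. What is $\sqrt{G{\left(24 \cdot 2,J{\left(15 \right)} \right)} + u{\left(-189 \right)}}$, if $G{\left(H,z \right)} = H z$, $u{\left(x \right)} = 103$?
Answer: $\sqrt{4423} \approx 66.506$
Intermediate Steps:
$J{\left(M \right)} = 6 M$ ($J{\left(M \right)} = M 6 = 6 M$)
$\sqrt{G{\left(24 \cdot 2,J{\left(15 \right)} \right)} + u{\left(-189 \right)}} = \sqrt{24 \cdot 2 \cdot 6 \cdot 15 + 103} = \sqrt{48 \cdot 90 + 103} = \sqrt{4320 + 103} = \sqrt{4423}$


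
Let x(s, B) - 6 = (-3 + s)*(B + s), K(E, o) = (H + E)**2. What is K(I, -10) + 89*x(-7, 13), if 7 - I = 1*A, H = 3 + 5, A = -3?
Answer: -4482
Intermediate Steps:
H = 8
I = 10 (I = 7 - (-3) = 7 - 1*(-3) = 7 + 3 = 10)
K(E, o) = (8 + E)**2
x(s, B) = 6 + (-3 + s)*(B + s)
K(I, -10) + 89*x(-7, 13) = (8 + 10)**2 + 89*(6 + (-7)**2 - 3*13 - 3*(-7) + 13*(-7)) = 18**2 + 89*(6 + 49 - 39 + 21 - 91) = 324 + 89*(-54) = 324 - 4806 = -4482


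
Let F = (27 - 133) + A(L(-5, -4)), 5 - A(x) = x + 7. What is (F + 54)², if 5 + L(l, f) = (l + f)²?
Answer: 16900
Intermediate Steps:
L(l, f) = -5 + (f + l)² (L(l, f) = -5 + (l + f)² = -5 + (f + l)²)
A(x) = -2 - x (A(x) = 5 - (x + 7) = 5 - (7 + x) = 5 + (-7 - x) = -2 - x)
F = -184 (F = (27 - 133) + (-2 - (-5 + (-4 - 5)²)) = -106 + (-2 - (-5 + (-9)²)) = -106 + (-2 - (-5 + 81)) = -106 + (-2 - 1*76) = -106 + (-2 - 76) = -106 - 78 = -184)
(F + 54)² = (-184 + 54)² = (-130)² = 16900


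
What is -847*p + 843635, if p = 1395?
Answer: -337930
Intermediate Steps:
-847*p + 843635 = -847*1395 + 843635 = -1181565 + 843635 = -337930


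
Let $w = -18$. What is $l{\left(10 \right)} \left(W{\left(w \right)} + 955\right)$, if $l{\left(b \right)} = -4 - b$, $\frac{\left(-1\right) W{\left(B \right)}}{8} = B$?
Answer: $-15386$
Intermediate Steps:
$W{\left(B \right)} = - 8 B$
$l{\left(10 \right)} \left(W{\left(w \right)} + 955\right) = \left(-4 - 10\right) \left(\left(-8\right) \left(-18\right) + 955\right) = \left(-4 - 10\right) \left(144 + 955\right) = \left(-14\right) 1099 = -15386$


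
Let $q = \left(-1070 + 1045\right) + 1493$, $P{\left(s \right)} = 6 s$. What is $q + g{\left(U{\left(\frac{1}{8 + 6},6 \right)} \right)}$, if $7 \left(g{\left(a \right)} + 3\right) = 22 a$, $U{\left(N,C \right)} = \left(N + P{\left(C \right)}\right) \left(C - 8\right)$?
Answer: $\frac{60675}{49} \approx 1238.3$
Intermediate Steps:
$U{\left(N,C \right)} = \left(-8 + C\right) \left(N + 6 C\right)$ ($U{\left(N,C \right)} = \left(N + 6 C\right) \left(C - 8\right) = \left(N + 6 C\right) \left(-8 + C\right) = \left(-8 + C\right) \left(N + 6 C\right)$)
$g{\left(a \right)} = -3 + \frac{22 a}{7}$
$q = 1468$ ($q = -25 + 1493 = 1468$)
$q + g{\left(U{\left(\frac{1}{8 + 6},6 \right)} \right)} = 1468 + \left(-3 + \frac{22 \left(\left(-48\right) 6 - \frac{8}{8 + 6} + 6 \cdot 6^{2} + \frac{6}{8 + 6}\right)}{7}\right) = 1468 + \left(-3 + \frac{22 \left(-288 - \frac{8}{14} + 6 \cdot 36 + \frac{6}{14}\right)}{7}\right) = 1468 + \left(-3 + \frac{22 \left(-288 - \frac{4}{7} + 216 + 6 \cdot \frac{1}{14}\right)}{7}\right) = 1468 + \left(-3 + \frac{22 \left(-288 - \frac{4}{7} + 216 + \frac{3}{7}\right)}{7}\right) = 1468 + \left(-3 + \frac{22}{7} \left(- \frac{505}{7}\right)\right) = 1468 - \frac{11257}{49} = \frac{60675}{49}$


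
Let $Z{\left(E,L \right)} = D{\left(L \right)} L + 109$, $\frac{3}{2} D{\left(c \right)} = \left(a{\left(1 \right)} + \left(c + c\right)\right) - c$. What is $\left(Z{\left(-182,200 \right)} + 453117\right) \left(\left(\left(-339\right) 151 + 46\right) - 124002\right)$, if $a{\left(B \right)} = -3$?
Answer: $- \frac{251942229310}{3} \approx -8.3981 \cdot 10^{10}$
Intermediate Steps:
$D{\left(c \right)} = -2 + \frac{2 c}{3}$ ($D{\left(c \right)} = \frac{2 \left(\left(-3 + \left(c + c\right)\right) - c\right)}{3} = \frac{2 \left(\left(-3 + 2 c\right) - c\right)}{3} = \frac{2 \left(-3 + c\right)}{3} = -2 + \frac{2 c}{3}$)
$Z{\left(E,L \right)} = 109 + L \left(-2 + \frac{2 L}{3}\right)$ ($Z{\left(E,L \right)} = \left(-2 + \frac{2 L}{3}\right) L + 109 = L \left(-2 + \frac{2 L}{3}\right) + 109 = 109 + L \left(-2 + \frac{2 L}{3}\right)$)
$\left(Z{\left(-182,200 \right)} + 453117\right) \left(\left(\left(-339\right) 151 + 46\right) - 124002\right) = \left(\left(109 + \frac{2}{3} \cdot 200 \left(-3 + 200\right)\right) + 453117\right) \left(\left(\left(-339\right) 151 + 46\right) - 124002\right) = \left(\left(109 + \frac{2}{3} \cdot 200 \cdot 197\right) + 453117\right) \left(\left(-51189 + 46\right) - 124002\right) = \left(\left(109 + \frac{78800}{3}\right) + 453117\right) \left(-51143 - 124002\right) = \left(\frac{79127}{3} + 453117\right) \left(-175145\right) = \frac{1438478}{3} \left(-175145\right) = - \frac{251942229310}{3}$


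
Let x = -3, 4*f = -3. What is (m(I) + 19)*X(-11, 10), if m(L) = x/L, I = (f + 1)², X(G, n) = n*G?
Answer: 3190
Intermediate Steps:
f = -¾ (f = (¼)*(-3) = -¾ ≈ -0.75000)
X(G, n) = G*n
I = 1/16 (I = (-¾ + 1)² = (¼)² = 1/16 ≈ 0.062500)
m(L) = -3/L
(m(I) + 19)*X(-11, 10) = (-3/1/16 + 19)*(-11*10) = (-3*16 + 19)*(-110) = (-48 + 19)*(-110) = -29*(-110) = 3190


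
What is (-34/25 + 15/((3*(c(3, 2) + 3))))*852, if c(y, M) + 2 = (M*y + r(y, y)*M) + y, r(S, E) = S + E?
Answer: -265398/275 ≈ -965.08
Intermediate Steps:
r(S, E) = E + S
c(y, M) = -2 + y + 3*M*y (c(y, M) = -2 + ((M*y + (y + y)*M) + y) = -2 + ((M*y + (2*y)*M) + y) = -2 + ((M*y + 2*M*y) + y) = -2 + (3*M*y + y) = -2 + (y + 3*M*y) = -2 + y + 3*M*y)
(-34/25 + 15/((3*(c(3, 2) + 3))))*852 = (-34/25 + 15/((3*((-2 + 3 + 3*2*3) + 3))))*852 = (-34*1/25 + 15/((3*((-2 + 3 + 18) + 3))))*852 = (-34/25 + 15/((3*(19 + 3))))*852 = (-34/25 + 15/((3*22)))*852 = (-34/25 + 15/66)*852 = (-34/25 + 15*(1/66))*852 = (-34/25 + 5/22)*852 = -623/550*852 = -265398/275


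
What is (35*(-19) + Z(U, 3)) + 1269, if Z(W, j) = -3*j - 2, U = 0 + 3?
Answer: 593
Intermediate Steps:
U = 3
Z(W, j) = -2 - 3*j
(35*(-19) + Z(U, 3)) + 1269 = (35*(-19) + (-2 - 3*3)) + 1269 = (-665 + (-2 - 9)) + 1269 = (-665 - 11) + 1269 = -676 + 1269 = 593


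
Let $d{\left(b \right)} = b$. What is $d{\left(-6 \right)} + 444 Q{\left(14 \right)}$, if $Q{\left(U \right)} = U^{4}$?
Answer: $17056698$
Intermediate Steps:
$d{\left(-6 \right)} + 444 Q{\left(14 \right)} = -6 + 444 \cdot 14^{4} = -6 + 444 \cdot 38416 = -6 + 17056704 = 17056698$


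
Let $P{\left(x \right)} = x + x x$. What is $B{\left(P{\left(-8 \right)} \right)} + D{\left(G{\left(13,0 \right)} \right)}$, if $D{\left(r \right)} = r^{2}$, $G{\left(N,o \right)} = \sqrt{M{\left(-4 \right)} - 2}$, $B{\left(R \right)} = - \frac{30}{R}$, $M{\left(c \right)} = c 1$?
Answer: $- \frac{183}{28} \approx -6.5357$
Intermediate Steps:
$M{\left(c \right)} = c$
$P{\left(x \right)} = x + x^{2}$
$G{\left(N,o \right)} = i \sqrt{6}$ ($G{\left(N,o \right)} = \sqrt{-4 - 2} = \sqrt{-6} = i \sqrt{6}$)
$B{\left(P{\left(-8 \right)} \right)} + D{\left(G{\left(13,0 \right)} \right)} = - \frac{30}{\left(-8\right) \left(1 - 8\right)} + \left(i \sqrt{6}\right)^{2} = - \frac{30}{\left(-8\right) \left(-7\right)} - 6 = - \frac{30}{56} - 6 = \left(-30\right) \frac{1}{56} - 6 = - \frac{15}{28} - 6 = - \frac{183}{28}$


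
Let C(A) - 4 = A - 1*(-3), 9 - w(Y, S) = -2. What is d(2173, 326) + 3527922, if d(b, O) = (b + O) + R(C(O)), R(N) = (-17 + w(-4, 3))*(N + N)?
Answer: 3526425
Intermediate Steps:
w(Y, S) = 11 (w(Y, S) = 9 - 1*(-2) = 9 + 2 = 11)
C(A) = 7 + A (C(A) = 4 + (A - 1*(-3)) = 4 + (A + 3) = 4 + (3 + A) = 7 + A)
R(N) = -12*N (R(N) = (-17 + 11)*(N + N) = -12*N)
d(b, O) = -84 + b - 11*O (d(b, O) = (b + O) - 12*(7 + O) = (O + b) + (-84 - 12*O) = -84 + b - 11*O)
d(2173, 326) + 3527922 = (-84 + 2173 - 11*326) + 3527922 = (-84 + 2173 - 3586) + 3527922 = -1497 + 3527922 = 3526425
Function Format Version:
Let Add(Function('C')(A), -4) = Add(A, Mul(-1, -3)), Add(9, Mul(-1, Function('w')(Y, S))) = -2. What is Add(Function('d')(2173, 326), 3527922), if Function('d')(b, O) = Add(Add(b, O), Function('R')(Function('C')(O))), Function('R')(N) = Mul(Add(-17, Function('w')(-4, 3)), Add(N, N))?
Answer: 3526425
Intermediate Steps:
Function('w')(Y, S) = 11 (Function('w')(Y, S) = Add(9, Mul(-1, -2)) = Add(9, 2) = 11)
Function('C')(A) = Add(7, A) (Function('C')(A) = Add(4, Add(A, Mul(-1, -3))) = Add(4, Add(A, 3)) = Add(4, Add(3, A)) = Add(7, A))
Function('R')(N) = Mul(-12, N) (Function('R')(N) = Mul(Add(-17, 11), Add(N, N)) = Mul(-6, Mul(2, N)) = Mul(-12, N))
Function('d')(b, O) = Add(-84, b, Mul(-11, O)) (Function('d')(b, O) = Add(Add(b, O), Mul(-12, Add(7, O))) = Add(Add(O, b), Add(-84, Mul(-12, O))) = Add(-84, b, Mul(-11, O)))
Add(Function('d')(2173, 326), 3527922) = Add(Add(-84, 2173, Mul(-11, 326)), 3527922) = Add(Add(-84, 2173, -3586), 3527922) = Add(-1497, 3527922) = 3526425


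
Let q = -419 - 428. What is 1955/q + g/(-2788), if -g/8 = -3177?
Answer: -6744473/590359 ≈ -11.424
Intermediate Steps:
q = -847
g = 25416 (g = -8*(-3177) = 25416)
1955/q + g/(-2788) = 1955/(-847) + 25416/(-2788) = 1955*(-1/847) + 25416*(-1/2788) = -1955/847 - 6354/697 = -6744473/590359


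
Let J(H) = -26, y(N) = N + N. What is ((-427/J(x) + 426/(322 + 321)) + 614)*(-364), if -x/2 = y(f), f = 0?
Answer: -147706846/643 ≈ -2.2972e+5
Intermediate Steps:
y(N) = 2*N
x = 0 (x = -4*0 = -2*0 = 0)
((-427/J(x) + 426/(322 + 321)) + 614)*(-364) = ((-427/(-26) + 426/(322 + 321)) + 614)*(-364) = ((-427*(-1/26) + 426/643) + 614)*(-364) = ((427/26 + 426*(1/643)) + 614)*(-364) = ((427/26 + 426/643) + 614)*(-364) = (285637/16718 + 614)*(-364) = (10550489/16718)*(-364) = -147706846/643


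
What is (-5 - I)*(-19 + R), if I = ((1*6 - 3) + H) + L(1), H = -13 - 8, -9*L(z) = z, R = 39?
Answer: 2360/9 ≈ 262.22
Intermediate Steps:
L(z) = -z/9
H = -21
I = -163/9 (I = ((1*6 - 3) - 21) - ⅑*1 = ((6 - 3) - 21) - ⅑ = (3 - 21) - ⅑ = -18 - ⅑ = -163/9 ≈ -18.111)
(-5 - I)*(-19 + R) = (-5 - 1*(-163/9))*(-19 + 39) = (-5 + 163/9)*20 = (118/9)*20 = 2360/9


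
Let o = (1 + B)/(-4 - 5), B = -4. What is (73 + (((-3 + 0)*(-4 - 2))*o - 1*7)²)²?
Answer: 5476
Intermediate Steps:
o = ⅓ (o = (1 - 4)/(-4 - 5) = -3/(-9) = -3*(-⅑) = ⅓ ≈ 0.33333)
(73 + (((-3 + 0)*(-4 - 2))*o - 1*7)²)² = (73 + (((-3 + 0)*(-4 - 2))*(⅓) - 1*7)²)² = (73 + (-3*(-6)*(⅓) - 7)²)² = (73 + (18*(⅓) - 7)²)² = (73 + (6 - 7)²)² = (73 + (-1)²)² = (73 + 1)² = 74² = 5476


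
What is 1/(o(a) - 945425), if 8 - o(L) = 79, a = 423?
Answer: -1/945496 ≈ -1.0576e-6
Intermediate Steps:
o(L) = -71 (o(L) = 8 - 1*79 = 8 - 79 = -71)
1/(o(a) - 945425) = 1/(-71 - 945425) = 1/(-945496) = -1/945496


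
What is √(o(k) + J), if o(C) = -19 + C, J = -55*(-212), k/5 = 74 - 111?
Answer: 8*√179 ≈ 107.03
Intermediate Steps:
k = -185 (k = 5*(74 - 111) = 5*(-37) = -185)
J = 11660
√(o(k) + J) = √((-19 - 185) + 11660) = √(-204 + 11660) = √11456 = 8*√179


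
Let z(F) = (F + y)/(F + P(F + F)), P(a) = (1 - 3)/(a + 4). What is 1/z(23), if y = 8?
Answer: 574/775 ≈ 0.74065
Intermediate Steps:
P(a) = -2/(4 + a)
z(F) = (8 + F)/(F - 2/(4 + 2*F)) (z(F) = (F + 8)/(F - 2/(4 + (F + F))) = (8 + F)/(F - 2/(4 + 2*F)))
1/z(23) = 1/((2 + 23)*(8 + 23)/(-1 + 23*(2 + 23))) = 1/(25*31/(-1 + 23*25)) = 1/(25*31/(-1 + 575)) = 1/(25*31/574) = 1/((1/574)*25*31) = 1/(775/574) = 574/775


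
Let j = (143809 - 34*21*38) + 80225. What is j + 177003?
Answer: 373905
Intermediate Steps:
j = 196902 (j = (143809 - 714*38) + 80225 = (143809 - 27132) + 80225 = 116677 + 80225 = 196902)
j + 177003 = 196902 + 177003 = 373905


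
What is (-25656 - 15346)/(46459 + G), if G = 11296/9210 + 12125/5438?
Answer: -1026771673980/1163512362859 ≈ -0.88248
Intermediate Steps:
G = 86549449/25041990 (G = 11296*(1/9210) + 12125*(1/5438) = 5648/4605 + 12125/5438 = 86549449/25041990 ≈ 3.4562)
(-25656 - 15346)/(46459 + G) = (-25656 - 15346)/(46459 + 86549449/25041990) = -41002/1163512362859/25041990 = -41002*25041990/1163512362859 = -1026771673980/1163512362859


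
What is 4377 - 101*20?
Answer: 2357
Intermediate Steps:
4377 - 101*20 = 4377 - 2020 = 2357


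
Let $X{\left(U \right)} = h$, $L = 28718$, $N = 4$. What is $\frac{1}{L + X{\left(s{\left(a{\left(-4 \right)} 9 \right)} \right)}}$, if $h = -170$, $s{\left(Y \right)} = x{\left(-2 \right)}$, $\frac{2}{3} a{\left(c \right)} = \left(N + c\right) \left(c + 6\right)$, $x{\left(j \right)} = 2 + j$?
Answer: $\frac{1}{28548} \approx 3.5029 \cdot 10^{-5}$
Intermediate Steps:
$a{\left(c \right)} = \frac{3 \left(4 + c\right) \left(6 + c\right)}{2}$ ($a{\left(c \right)} = \frac{3 \left(4 + c\right) \left(c + 6\right)}{2} = \frac{3 \left(4 + c\right) \left(6 + c\right)}{2}$)
$s{\left(Y \right)} = 0$ ($s{\left(Y \right)} = 2 - 2 = 0$)
$X{\left(U \right)} = -170$
$\frac{1}{L + X{\left(s{\left(a{\left(-4 \right)} 9 \right)} \right)}} = \frac{1}{28718 - 170} = \frac{1}{28548}$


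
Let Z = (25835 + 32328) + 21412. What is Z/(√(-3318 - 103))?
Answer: -79575*I*√3421/3421 ≈ -1360.5*I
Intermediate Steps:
Z = 79575 (Z = 58163 + 21412 = 79575)
Z/(√(-3318 - 103)) = 79575/(√(-3318 - 103)) = 79575/(√(-3421)) = 79575/((I*√3421)) = 79575*(-I*√3421/3421) = -79575*I*√3421/3421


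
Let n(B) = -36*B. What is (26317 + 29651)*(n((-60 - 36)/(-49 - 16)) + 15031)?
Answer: 54488150112/65 ≈ 8.3828e+8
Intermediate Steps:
(26317 + 29651)*(n((-60 - 36)/(-49 - 16)) + 15031) = (26317 + 29651)*(-36*(-60 - 36)/(-49 - 16) + 15031) = 55968*(-(-3456)/(-65) + 15031) = 55968*(-(-3456)*(-1)/65 + 15031) = 55968*(-36*96/65 + 15031) = 55968*(-3456/65 + 15031) = 55968*(973559/65) = 54488150112/65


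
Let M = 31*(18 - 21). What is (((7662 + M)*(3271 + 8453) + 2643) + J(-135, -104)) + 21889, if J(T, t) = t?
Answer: 88763384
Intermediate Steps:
M = -93 (M = 31*(-3) = -93)
(((7662 + M)*(3271 + 8453) + 2643) + J(-135, -104)) + 21889 = (((7662 - 93)*(3271 + 8453) + 2643) - 104) + 21889 = ((7569*11724 + 2643) - 104) + 21889 = ((88738956 + 2643) - 104) + 21889 = (88741599 - 104) + 21889 = 88741495 + 21889 = 88763384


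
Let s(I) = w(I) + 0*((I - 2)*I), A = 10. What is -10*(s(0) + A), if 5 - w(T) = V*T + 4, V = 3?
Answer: -110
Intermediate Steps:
w(T) = 1 - 3*T (w(T) = 5 - (3*T + 4) = 5 - (4 + 3*T) = 5 + (-4 - 3*T) = 1 - 3*T)
s(I) = 1 - 3*I (s(I) = (1 - 3*I) + 0*((I - 2)*I) = (1 - 3*I) + 0*((-2 + I)*I) = (1 - 3*I) + 0*(I*(-2 + I)) = (1 - 3*I) + 0 = 1 - 3*I)
-10*(s(0) + A) = -10*((1 - 3*0) + 10) = -10*((1 + 0) + 10) = -10*(1 + 10) = -10*11 = -110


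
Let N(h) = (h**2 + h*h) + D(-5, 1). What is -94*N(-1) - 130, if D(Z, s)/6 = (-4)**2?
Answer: -9342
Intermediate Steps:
D(Z, s) = 96 (D(Z, s) = 6*(-4)**2 = 6*16 = 96)
N(h) = 96 + 2*h**2 (N(h) = (h**2 + h*h) + 96 = (h**2 + h**2) + 96 = 2*h**2 + 96 = 96 + 2*h**2)
-94*N(-1) - 130 = -94*(96 + 2*(-1)**2) - 130 = -94*(96 + 2*1) - 130 = -94*(96 + 2) - 130 = -94*98 - 130 = -9212 - 130 = -9342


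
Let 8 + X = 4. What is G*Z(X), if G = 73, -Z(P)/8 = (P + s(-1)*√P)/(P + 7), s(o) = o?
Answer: 2336/3 + 1168*I/3 ≈ 778.67 + 389.33*I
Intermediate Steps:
X = -4 (X = -8 + 4 = -4)
Z(P) = -8*(P - √P)/(7 + P) (Z(P) = -8*(P - √P)/(P + 7) = -8*(P - √P)/(7 + P))
G*Z(X) = 73*(8*(√(-4) - 1*(-4))/(7 - 4)) = 73*(8*(2*I + 4)/3) = 73*(8*(⅓)*(4 + 2*I)) = 73*(32/3 + 16*I/3) = 2336/3 + 1168*I/3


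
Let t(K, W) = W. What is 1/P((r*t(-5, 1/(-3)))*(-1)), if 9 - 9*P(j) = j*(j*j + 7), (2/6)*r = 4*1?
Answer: -9/83 ≈ -0.10843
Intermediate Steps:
r = 12 (r = 3*(4*1) = 3*4 = 12)
P(j) = 1 - j*(7 + j²)/9 (P(j) = 1 - j*(j*j + 7)/9 = 1 - j*(j² + 7)/9 = 1 - j*(7 + j²)/9)
1/P((r*t(-5, 1/(-3)))*(-1)) = 1/(1 - 7*12/(-3)*(-1)/9 - ((12/(-3))*(-1))³/9) = 1/(1 - 7*12*(-⅓)*(-1)/9 - ((12*(-⅓))*(-1))³/9) = 1/(1 - (-28)*(-1)/9 - (-4*(-1))³/9) = 1/(1 - 7/9*4 - ⅑*4³) = 1/(1 - 28/9 - ⅑*64) = 1/(1 - 28/9 - 64/9) = 1/(-83/9) = -9/83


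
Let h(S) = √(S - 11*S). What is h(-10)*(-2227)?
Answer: -22270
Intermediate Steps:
h(S) = √10*√(-S) (h(S) = √(-10*S) = √10*√(-S))
h(-10)*(-2227) = (√10*√(-1*(-10)))*(-2227) = (√10*√10)*(-2227) = 10*(-2227) = -22270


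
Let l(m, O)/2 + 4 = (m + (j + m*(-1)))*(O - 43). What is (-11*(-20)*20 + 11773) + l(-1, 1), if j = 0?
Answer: 16165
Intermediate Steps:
l(m, O) = -8 (l(m, O) = -8 + 2*((m + (0 + m*(-1)))*(O - 43)) = -8 + 2*((m + (0 - m))*(-43 + O)) = -8 + 2*((m - m)*(-43 + O)) = -8 + 2*(0*(-43 + O)) = -8 + 2*0 = -8 + 0 = -8)
(-11*(-20)*20 + 11773) + l(-1, 1) = (-11*(-20)*20 + 11773) - 8 = (220*20 + 11773) - 8 = (4400 + 11773) - 8 = 16173 - 8 = 16165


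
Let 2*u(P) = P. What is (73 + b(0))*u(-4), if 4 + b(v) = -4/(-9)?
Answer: -1250/9 ≈ -138.89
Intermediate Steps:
b(v) = -32/9 (b(v) = -4 - 4/(-9) = -4 - 4*(-⅑) = -4 + 4/9 = -32/9)
u(P) = P/2
(73 + b(0))*u(-4) = (73 - 32/9)*((½)*(-4)) = (625/9)*(-2) = -1250/9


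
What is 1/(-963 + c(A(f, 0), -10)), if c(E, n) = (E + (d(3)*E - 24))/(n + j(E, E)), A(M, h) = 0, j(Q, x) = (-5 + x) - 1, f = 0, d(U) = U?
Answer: -2/1923 ≈ -0.0010400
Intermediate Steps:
j(Q, x) = -6 + x
c(E, n) = (-24 + 4*E)/(-6 + E + n) (c(E, n) = (E + (3*E - 24))/(n + (-6 + E)) = (E + (-24 + 3*E))/(-6 + E + n) = (-24 + 4*E)/(-6 + E + n))
1/(-963 + c(A(f, 0), -10)) = 1/(-963 + 4*(-6 + 0)/(-6 + 0 - 10)) = 1/(-963 + 4*(-6)/(-16)) = 1/(-963 + 4*(-1/16)*(-6)) = 1/(-963 + 3/2) = 1/(-1923/2) = -2/1923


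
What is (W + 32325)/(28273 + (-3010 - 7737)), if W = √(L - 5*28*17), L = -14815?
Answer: 10775/5842 + I*√17195/17526 ≈ 1.8444 + 0.007482*I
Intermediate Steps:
W = I*√17195 (W = √(-14815 - 5*28*17) = √(-14815 - 140*17) = √(-14815 - 2380) = √(-17195) = I*√17195 ≈ 131.13*I)
(W + 32325)/(28273 + (-3010 - 7737)) = (I*√17195 + 32325)/(28273 + (-3010 - 7737)) = (32325 + I*√17195)/(28273 - 10747) = (32325 + I*√17195)/17526 = (32325 + I*√17195)*(1/17526) = 10775/5842 + I*√17195/17526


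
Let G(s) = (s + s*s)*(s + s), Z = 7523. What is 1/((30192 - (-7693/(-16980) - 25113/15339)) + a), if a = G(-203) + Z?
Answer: -86818740/1442121764906269 ≈ -6.0202e-8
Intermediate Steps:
G(s) = 2*s*(s + s²) (G(s) = (s + s²)*(2*s) = 2*s*(s + s²))
a = -16640913 (a = 2*(-203)²*(1 - 203) + 7523 = 2*41209*(-202) + 7523 = -16648436 + 7523 = -16640913)
1/((30192 - (-7693/(-16980) - 25113/15339)) + a) = 1/((30192 - (-7693/(-16980) - 25113/15339)) - 16640913) = 1/((30192 - (-7693*(-1/16980) - 25113*1/15339)) - 16640913) = 1/((30192 - (7693/16980 - 8371/5113)) - 16640913) = 1/((30192 - 1*(-102805271/86818740)) - 16640913) = 1/((30192 + 102805271/86818740) - 16640913) = 1/(2621334203351/86818740 - 16640913) = 1/(-1442121764906269/86818740) = -86818740/1442121764906269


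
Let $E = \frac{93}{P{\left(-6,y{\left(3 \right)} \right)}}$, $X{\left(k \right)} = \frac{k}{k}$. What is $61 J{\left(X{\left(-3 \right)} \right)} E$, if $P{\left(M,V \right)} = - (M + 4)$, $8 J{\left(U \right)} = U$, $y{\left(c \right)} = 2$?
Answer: $\frac{5673}{16} \approx 354.56$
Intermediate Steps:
$X{\left(k \right)} = 1$
$J{\left(U \right)} = \frac{U}{8}$
$P{\left(M,V \right)} = -4 - M$ ($P{\left(M,V \right)} = - (4 + M) = -4 - M$)
$E = \frac{93}{2}$ ($E = \frac{93}{-4 - -6} = \frac{93}{-4 + 6} = \frac{93}{2} \approx 46.5$)
$61 J{\left(X{\left(-3 \right)} \right)} E = 61 \cdot \frac{1}{8} \cdot 1 \cdot \frac{93}{2} = 61 \cdot \frac{1}{8} \cdot \frac{93}{2} = \frac{61}{8} \cdot \frac{93}{2} = \frac{5673}{16}$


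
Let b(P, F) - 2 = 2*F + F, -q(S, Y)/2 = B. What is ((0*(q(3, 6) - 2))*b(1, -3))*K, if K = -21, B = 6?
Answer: 0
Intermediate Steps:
q(S, Y) = -12 (q(S, Y) = -2*6 = -12)
b(P, F) = 2 + 3*F (b(P, F) = 2 + (2*F + F) = 2 + 3*F)
((0*(q(3, 6) - 2))*b(1, -3))*K = ((0*(-12 - 2))*(2 + 3*(-3)))*(-21) = ((0*(-14))*(2 - 9))*(-21) = (0*(-7))*(-21) = 0*(-21) = 0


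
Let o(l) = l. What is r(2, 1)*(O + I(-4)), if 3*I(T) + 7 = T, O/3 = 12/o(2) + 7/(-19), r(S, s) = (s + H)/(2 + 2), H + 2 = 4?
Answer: 377/38 ≈ 9.9211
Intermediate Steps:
H = 2 (H = -2 + 4 = 2)
r(S, s) = ½ + s/4 (r(S, s) = (s + 2)/(2 + 2) = (2 + s)/4 = (2 + s)*(¼) = ½ + s/4)
O = 321/19 (O = 3*(12/2 + 7/(-19)) = 3*(12*(½) + 7*(-1/19)) = 3*(6 - 7/19) = 3*(107/19) = 321/19 ≈ 16.895)
I(T) = -7/3 + T/3
r(2, 1)*(O + I(-4)) = (½ + (¼)*1)*(321/19 + (-7/3 + (⅓)*(-4))) = (½ + ¼)*(321/19 + (-7/3 - 4/3)) = 3*(321/19 - 11/3)/4 = (¾)*(754/57) = 377/38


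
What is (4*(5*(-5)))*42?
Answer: -4200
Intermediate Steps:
(4*(5*(-5)))*42 = (4*(-25))*42 = -100*42 = -4200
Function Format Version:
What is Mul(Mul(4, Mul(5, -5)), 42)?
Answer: -4200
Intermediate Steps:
Mul(Mul(4, Mul(5, -5)), 42) = Mul(Mul(4, -25), 42) = Mul(-100, 42) = -4200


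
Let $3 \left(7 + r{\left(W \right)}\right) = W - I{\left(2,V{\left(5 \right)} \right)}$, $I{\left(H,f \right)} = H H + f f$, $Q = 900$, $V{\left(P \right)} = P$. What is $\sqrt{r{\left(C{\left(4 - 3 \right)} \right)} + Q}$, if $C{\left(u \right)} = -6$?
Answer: $\frac{2 \sqrt{1983}}{3} \approx 29.687$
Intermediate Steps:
$I{\left(H,f \right)} = H^{2} + f^{2}$
$r{\left(W \right)} = - \frac{50}{3} + \frac{W}{3}$ ($r{\left(W \right)} = -7 + \frac{W - \left(2^{2} + 5^{2}\right)}{3} = -7 + \frac{W - \left(4 + 25\right)}{3} = -7 + \frac{W - 29}{3} = -7 + \frac{-29 + W}{3} = -7 + \left(- \frac{29}{3} + \frac{W}{3}\right) = - \frac{50}{3} + \frac{W}{3}$)
$\sqrt{r{\left(C{\left(4 - 3 \right)} \right)} + Q} = \sqrt{\left(- \frac{50}{3} + \frac{1}{3} \left(-6\right)\right) + 900} = \sqrt{\left(- \frac{50}{3} - 2\right) + 900} = \sqrt{- \frac{56}{3} + 900} = \sqrt{\frac{2644}{3}} = \frac{2 \sqrt{1983}}{3}$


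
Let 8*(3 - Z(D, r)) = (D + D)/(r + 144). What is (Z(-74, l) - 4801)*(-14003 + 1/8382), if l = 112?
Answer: 288331708245155/4291584 ≈ 6.7185e+7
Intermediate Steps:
Z(D, r) = 3 - D/(4*(144 + r)) (Z(D, r) = 3 - (D + D)/(8*(r + 144)) = 3 - 2*D/(8*(144 + r)) = 3 - D/(4*(144 + r)))
(Z(-74, l) - 4801)*(-14003 + 1/8382) = ((1728 - 1*(-74) + 12*112)/(4*(144 + 112)) - 4801)*(-14003 + 1/8382) = ((¼)*(1728 + 74 + 1344)/256 - 4801)*(-14003 + 1/8382) = ((¼)*(1/256)*3146 - 4801)*(-117373145/8382) = (1573/512 - 4801)*(-117373145/8382) = -2456539/512*(-117373145/8382) = 288331708245155/4291584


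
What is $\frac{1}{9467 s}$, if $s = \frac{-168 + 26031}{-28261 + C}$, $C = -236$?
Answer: $- \frac{9499}{81615007} \approx -0.00011639$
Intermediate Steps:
$s = - \frac{8621}{9499}$ ($s = \frac{-168 + 26031}{-28261 - 236} = \frac{25863}{-28497} = 25863 \left(- \frac{1}{28497}\right) = - \frac{8621}{9499} \approx -0.90757$)
$\frac{1}{9467 s} = \frac{1}{9467 \left(- \frac{8621}{9499}\right)} = \frac{1}{9467} \left(- \frac{9499}{8621}\right) = - \frac{9499}{81615007}$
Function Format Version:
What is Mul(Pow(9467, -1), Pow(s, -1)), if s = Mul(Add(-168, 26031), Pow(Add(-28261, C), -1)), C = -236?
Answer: Rational(-9499, 81615007) ≈ -0.00011639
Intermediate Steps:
s = Rational(-8621, 9499) (s = Mul(Add(-168, 26031), Pow(Add(-28261, -236), -1)) = Mul(25863, Pow(-28497, -1)) = Mul(25863, Rational(-1, 28497)) = Rational(-8621, 9499) ≈ -0.90757)
Mul(Pow(9467, -1), Pow(s, -1)) = Mul(Pow(9467, -1), Pow(Rational(-8621, 9499), -1)) = Mul(Rational(1, 9467), Rational(-9499, 8621)) = Rational(-9499, 81615007)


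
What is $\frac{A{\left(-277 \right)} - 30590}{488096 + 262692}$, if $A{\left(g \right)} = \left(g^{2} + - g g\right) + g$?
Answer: $- \frac{30867}{750788} \approx -0.041113$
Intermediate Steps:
$A{\left(g \right)} = g$ ($A{\left(g \right)} = \left(g^{2} - g^{2}\right) + g = 0 + g = g$)
$\frac{A{\left(-277 \right)} - 30590}{488096 + 262692} = \frac{-277 - 30590}{488096 + 262692} = - \frac{30867}{750788}$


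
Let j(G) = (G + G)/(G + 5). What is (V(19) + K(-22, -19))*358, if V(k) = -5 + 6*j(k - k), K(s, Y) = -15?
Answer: -7160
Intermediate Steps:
j(G) = 2*G/(5 + G) (j(G) = (2*G)/(5 + G) = 2*G/(5 + G))
V(k) = -5 (V(k) = -5 + 6*(2*(k - k)/(5 + (k - k))) = -5 + 6*(2*0/(5 + 0)) = -5 + 6*(2*0/5) = -5 + 6*(2*0*(⅕)) = -5 + 6*0 = -5 + 0 = -5)
(V(19) + K(-22, -19))*358 = (-5 - 15)*358 = -20*358 = -7160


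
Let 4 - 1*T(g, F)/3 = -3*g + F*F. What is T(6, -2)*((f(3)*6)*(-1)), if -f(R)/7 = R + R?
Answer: 13608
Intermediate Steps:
f(R) = -14*R (f(R) = -7*(R + R) = -14*R)
T(g, F) = 12 - 3*F² + 9*g (T(g, F) = 12 - 3*(-3*g + F*F) = 12 - 3*(-3*g + F²) = 12 - 3*(F² - 3*g) = 12 + (-3*F² + 9*g) = 12 - 3*F² + 9*g)
T(6, -2)*((f(3)*6)*(-1)) = (12 - 3*(-2)² + 9*6)*((-14*3*6)*(-1)) = (12 - 3*4 + 54)*(-42*6*(-1)) = (12 - 12 + 54)*(-252*(-1)) = 54*252 = 13608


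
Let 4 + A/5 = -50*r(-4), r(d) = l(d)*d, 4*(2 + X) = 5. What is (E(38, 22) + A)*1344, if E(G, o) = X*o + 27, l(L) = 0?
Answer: -12768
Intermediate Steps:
X = -3/4 (X = -2 + (1/4)*5 = -2 + 5/4 = -3/4 ≈ -0.75000)
r(d) = 0 (r(d) = 0*d = 0)
E(G, o) = 27 - 3*o/4 (E(G, o) = -3*o/4 + 27 = 27 - 3*o/4)
A = -20 (A = -20 + 5*(-50*0) = -20 + 5*0 = -20 + 0 = -20)
(E(38, 22) + A)*1344 = ((27 - 3/4*22) - 20)*1344 = ((27 - 33/2) - 20)*1344 = (21/2 - 20)*1344 = -19/2*1344 = -12768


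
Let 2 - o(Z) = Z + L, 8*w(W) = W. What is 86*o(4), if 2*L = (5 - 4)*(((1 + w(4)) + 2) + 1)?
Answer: -731/2 ≈ -365.50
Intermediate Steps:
w(W) = W/8
L = 9/4 (L = ((5 - 4)*(((1 + (1/8)*4) + 2) + 1))/2 = (1*(((1 + 1/2) + 2) + 1))/2 = (1*((3/2 + 2) + 1))/2 = (1*(7/2 + 1))/2 = (1*(9/2))/2 = (1/2)*(9/2) = 9/4 ≈ 2.2500)
o(Z) = -1/4 - Z (o(Z) = 2 - (Z + 9/4) = 2 - (9/4 + Z) = 2 + (-9/4 - Z) = -1/4 - Z)
86*o(4) = 86*(-1/4 - 1*4) = 86*(-1/4 - 4) = 86*(-17/4) = -731/2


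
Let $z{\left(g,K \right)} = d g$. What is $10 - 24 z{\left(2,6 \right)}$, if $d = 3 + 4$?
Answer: $-326$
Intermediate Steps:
$d = 7$
$z{\left(g,K \right)} = 7 g$
$10 - 24 z{\left(2,6 \right)} = 10 - 24 \cdot 7 \cdot 2 = 10 - 336 = -326$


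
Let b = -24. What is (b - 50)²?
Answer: 5476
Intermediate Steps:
(b - 50)² = (-24 - 50)² = (-74)² = 5476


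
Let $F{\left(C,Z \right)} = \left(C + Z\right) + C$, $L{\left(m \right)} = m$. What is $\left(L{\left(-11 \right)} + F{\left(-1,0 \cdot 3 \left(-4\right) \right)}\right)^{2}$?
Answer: $169$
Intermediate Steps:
$F{\left(C,Z \right)} = Z + 2 C$
$\left(L{\left(-11 \right)} + F{\left(-1,0 \cdot 3 \left(-4\right) \right)}\right)^{2} = \left(-11 + \left(0 \cdot 3 \left(-4\right) + 2 \left(-1\right)\right)\right)^{2} = \left(-11 + \left(0 \left(-4\right) - 2\right)\right)^{2} = \left(-11 + \left(0 - 2\right)\right)^{2} = \left(-11 - 2\right)^{2} = \left(-13\right)^{2} = 169$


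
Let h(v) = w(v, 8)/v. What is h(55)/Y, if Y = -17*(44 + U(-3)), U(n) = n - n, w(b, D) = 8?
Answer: -2/10285 ≈ -0.00019446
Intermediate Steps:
U(n) = 0
h(v) = 8/v
Y = -748 (Y = -17*(44 + 0) = -17*44 = -748)
h(55)/Y = (8/55)/(-748) = (8*(1/55))*(-1/748) = (8/55)*(-1/748) = -2/10285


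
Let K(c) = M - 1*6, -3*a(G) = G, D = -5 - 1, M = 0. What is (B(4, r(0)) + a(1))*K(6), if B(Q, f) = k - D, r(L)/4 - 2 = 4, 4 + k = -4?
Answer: 14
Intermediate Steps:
k = -8 (k = -4 - 4 = -8)
D = -6
a(G) = -G/3
r(L) = 24 (r(L) = 8 + 4*4 = 8 + 16 = 24)
B(Q, f) = -2 (B(Q, f) = -8 - 1*(-6) = -8 + 6 = -2)
K(c) = -6 (K(c) = 0 - 1*6 = 0 - 6 = -6)
(B(4, r(0)) + a(1))*K(6) = (-2 - ⅓*1)*(-6) = (-2 - ⅓)*(-6) = -7/3*(-6) = 14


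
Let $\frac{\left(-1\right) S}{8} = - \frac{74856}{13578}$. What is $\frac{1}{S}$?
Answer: $\frac{2263}{99808} \approx 0.022674$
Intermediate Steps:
$S = \frac{99808}{2263}$ ($S = - 8 \left(- \frac{74856}{13578}\right) = - 8 \left(\left(-74856\right) \frac{1}{13578}\right) = \left(-8\right) \left(- \frac{12476}{2263}\right) = \frac{99808}{2263} \approx 44.104$)
$\frac{1}{S} = \frac{1}{\frac{99808}{2263}} = \frac{2263}{99808}$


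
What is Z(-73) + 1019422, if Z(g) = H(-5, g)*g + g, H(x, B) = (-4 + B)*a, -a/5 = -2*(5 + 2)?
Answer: 1412819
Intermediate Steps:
a = 70 (a = -(-10)*(5 + 2) = -(-10)*7 = -5*(-14) = 70)
H(x, B) = -280 + 70*B (H(x, B) = (-4 + B)*70 = -280 + 70*B)
Z(g) = g + g*(-280 + 70*g) (Z(g) = (-280 + 70*g)*g + g = g*(-280 + 70*g) + g = g + g*(-280 + 70*g))
Z(-73) + 1019422 = -73*(-279 + 70*(-73)) + 1019422 = -73*(-279 - 5110) + 1019422 = -73*(-5389) + 1019422 = 393397 + 1019422 = 1412819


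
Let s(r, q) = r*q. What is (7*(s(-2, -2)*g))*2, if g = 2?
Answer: 112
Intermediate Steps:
s(r, q) = q*r
(7*(s(-2, -2)*g))*2 = (7*(-2*(-2)*2))*2 = (7*(4*2))*2 = (7*8)*2 = 56*2 = 112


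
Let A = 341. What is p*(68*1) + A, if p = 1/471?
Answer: 160679/471 ≈ 341.14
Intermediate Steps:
p = 1/471 ≈ 0.0021231
p*(68*1) + A = (68*1)/471 + 341 = (1/471)*68 + 341 = 68/471 + 341 = 160679/471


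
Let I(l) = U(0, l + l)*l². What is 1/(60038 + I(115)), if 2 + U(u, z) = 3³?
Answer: 1/390663 ≈ 2.5598e-6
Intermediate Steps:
U(u, z) = 25 (U(u, z) = -2 + 3³ = -2 + 27 = 25)
I(l) = 25*l²
1/(60038 + I(115)) = 1/(60038 + 25*115²) = 1/(60038 + 25*13225) = 1/(60038 + 330625) = 1/390663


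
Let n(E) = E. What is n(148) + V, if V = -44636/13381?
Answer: 1935752/13381 ≈ 144.66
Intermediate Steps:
V = -44636/13381 (V = -44636*1/13381 = -44636/13381 ≈ -3.3358)
n(148) + V = 148 - 44636/13381 = 1935752/13381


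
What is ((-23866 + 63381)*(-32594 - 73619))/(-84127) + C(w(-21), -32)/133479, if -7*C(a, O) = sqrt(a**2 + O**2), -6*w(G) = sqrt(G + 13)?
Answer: 4197006695/84127 - sqrt(9214)/2803059 ≈ 49889.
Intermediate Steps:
w(G) = -sqrt(13 + G)/6 (w(G) = -sqrt(G + 13)/6 = -sqrt(13 + G)/6)
C(a, O) = -sqrt(O**2 + a**2)/7 (C(a, O) = -sqrt(a**2 + O**2)/7 = -sqrt(O**2 + a**2)/7)
((-23866 + 63381)*(-32594 - 73619))/(-84127) + C(w(-21), -32)/133479 = ((-23866 + 63381)*(-32594 - 73619))/(-84127) - sqrt((-32)**2 + (-sqrt(13 - 21)/6)**2)/7/133479 = (39515*(-106213))*(-1/84127) - sqrt(1024 + (-I*sqrt(2)/3)**2)/7*(1/133479) = -4197006695*(-1/84127) - sqrt(1024 + (-I*sqrt(2)/3)**2)/7*(1/133479) = 4197006695/84127 - sqrt(1024 + (-I*sqrt(2)/3)**2)/7*(1/133479) = 4197006695/84127 - sqrt(1024 - 2/9)/7*(1/133479) = 4197006695/84127 - sqrt(9214)/21*(1/133479) = 4197006695/84127 - sqrt(9214)/2803059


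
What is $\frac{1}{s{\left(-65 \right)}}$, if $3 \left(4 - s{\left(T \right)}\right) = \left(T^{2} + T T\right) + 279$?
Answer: $- \frac{3}{8717} \approx -0.00034415$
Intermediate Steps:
$s{\left(T \right)} = -89 - \frac{2 T^{2}}{3}$ ($s{\left(T \right)} = 4 - \frac{\left(T^{2} + T T\right) + 279}{3} = 4 - \frac{\left(T^{2} + T^{2}\right) + 279}{3} = 4 - \frac{2 T^{2} + 279}{3} = 4 - \frac{279 + 2 T^{2}}{3} = 4 - \left(93 + \frac{2 T^{2}}{3}\right) = -89 - \frac{2 T^{2}}{3}$)
$\frac{1}{s{\left(-65 \right)}} = \frac{1}{-89 - \frac{2 \left(-65\right)^{2}}{3}} = \frac{1}{-89 - \frac{8450}{3}} = \frac{1}{- \frac{8717}{3}} = - \frac{3}{8717}$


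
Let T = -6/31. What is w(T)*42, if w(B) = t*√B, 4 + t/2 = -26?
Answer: -2520*I*√186/31 ≈ -1108.7*I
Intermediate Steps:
t = -60 (t = -8 + 2*(-26) = -8 - 52 = -60)
T = -6/31 (T = -6*1/31 = -6/31 ≈ -0.19355)
w(B) = -60*√B
w(T)*42 = -60*I*√186/31*42 = -2520*I*√186/31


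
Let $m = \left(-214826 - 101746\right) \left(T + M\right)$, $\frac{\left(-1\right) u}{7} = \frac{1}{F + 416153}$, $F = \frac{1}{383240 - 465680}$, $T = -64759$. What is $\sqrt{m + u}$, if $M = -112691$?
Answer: $\frac{12 \sqrt{459164218521486970681826614145}}{34307653319} \approx 2.3701 \cdot 10^{5}$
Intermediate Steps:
$F = - \frac{1}{82440}$ ($F = \frac{1}{-82440} = - \frac{1}{82440} \approx -1.213 \cdot 10^{-5}$)
$u = - \frac{577080}{34307653319}$ ($u = - \frac{7}{- \frac{1}{82440} + 416153} = - \frac{7}{\frac{34307653319}{82440}} = \left(-7\right) \frac{82440}{34307653319} = - \frac{577080}{34307653319} \approx -1.6821 \cdot 10^{-5}$)
$m = 56175701400$ ($m = \left(-214826 - 101746\right) \left(-64759 - 112691\right) = \left(-316572\right) \left(-177450\right) = 56175701400$)
$\sqrt{m + u} = \sqrt{56175701400 - \frac{577080}{34307653319}} = \sqrt{\frac{1927256488582862369520}{34307653319}} = \frac{12 \sqrt{459164218521486970681826614145}}{34307653319}$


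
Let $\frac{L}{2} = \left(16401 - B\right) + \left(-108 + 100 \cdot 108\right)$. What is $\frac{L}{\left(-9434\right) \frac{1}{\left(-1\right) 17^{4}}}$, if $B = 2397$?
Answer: $\frac{2062634616}{4717} \approx 4.3728 \cdot 10^{5}$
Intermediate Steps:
$L = 49392$ ($L = 2 \left(\left(16401 - 2397\right) + \left(-108 + 100 \cdot 108\right)\right) = 2 \left(\left(16401 - 2397\right) + \left(-108 + 10800\right)\right) = 2 \left(14004 + 10692\right) = 2 \cdot 24696 = 49392$)
$\frac{L}{\left(-9434\right) \frac{1}{\left(-1\right) 17^{4}}} = \frac{49392}{\left(-9434\right) \frac{1}{\left(-1\right) 17^{4}}} = \frac{49392}{\left(-9434\right) \frac{1}{\left(-1\right) 83521}} = \frac{49392}{\left(-9434\right) \frac{1}{-83521}} = \frac{49392}{\left(-9434\right) \left(- \frac{1}{83521}\right)} = \frac{49392}{\frac{9434}{83521}} = 49392 \cdot \frac{83521}{9434} = \frac{2062634616}{4717}$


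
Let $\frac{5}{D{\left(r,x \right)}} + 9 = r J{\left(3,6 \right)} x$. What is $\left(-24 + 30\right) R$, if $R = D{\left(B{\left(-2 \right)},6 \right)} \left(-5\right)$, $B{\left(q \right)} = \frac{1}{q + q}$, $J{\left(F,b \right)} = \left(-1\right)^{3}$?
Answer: $20$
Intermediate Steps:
$J{\left(F,b \right)} = -1$
$B{\left(q \right)} = \frac{1}{2 q}$
$D{\left(r,x \right)} = \frac{5}{-9 - r x}$ ($D{\left(r,x \right)} = \frac{5}{-9 + r \left(-1\right) x} = \frac{5}{-9 + - r x} = \frac{5}{-9 - r x}$)
$R = \frac{10}{3}$ ($R = \frac{5}{-9 - \frac{1}{2 \left(-2\right)} 6} \left(-5\right) = \frac{5}{-9 - \frac{1}{2} \left(- \frac{1}{2}\right) 6} \left(-5\right) = \frac{5}{-9 - \left(- \frac{1}{4}\right) 6} \left(-5\right) = \frac{5}{-9 + \frac{3}{2}} \left(-5\right) = \frac{5}{- \frac{15}{2}} \left(-5\right) = 5 \left(- \frac{2}{15}\right) \left(-5\right) = \left(- \frac{2}{3}\right) \left(-5\right) = \frac{10}{3} \approx 3.3333$)
$\left(-24 + 30\right) R = \left(-24 + 30\right) \frac{10}{3} = 6 \cdot \frac{10}{3} = 20$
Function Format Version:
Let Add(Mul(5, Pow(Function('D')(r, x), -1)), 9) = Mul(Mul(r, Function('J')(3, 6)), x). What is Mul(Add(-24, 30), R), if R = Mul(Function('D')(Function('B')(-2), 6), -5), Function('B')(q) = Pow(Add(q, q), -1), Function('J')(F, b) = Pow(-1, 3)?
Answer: 20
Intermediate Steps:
Function('J')(F, b) = -1
Function('B')(q) = Mul(Rational(1, 2), Pow(q, -1)) (Function('B')(q) = Pow(Mul(2, q), -1) = Mul(Rational(1, 2), Pow(q, -1)))
Function('D')(r, x) = Mul(5, Pow(Add(-9, Mul(-1, r, x)), -1)) (Function('D')(r, x) = Mul(5, Pow(Add(-9, Mul(Mul(r, -1), x)), -1)) = Mul(5, Pow(Add(-9, Mul(Mul(-1, r), x)), -1)) = Mul(5, Pow(Add(-9, Mul(-1, r, x)), -1)))
R = Rational(10, 3) (R = Mul(Mul(5, Pow(Add(-9, Mul(-1, Mul(Rational(1, 2), Pow(-2, -1)), 6)), -1)), -5) = Mul(Mul(5, Pow(Add(-9, Mul(-1, Mul(Rational(1, 2), Rational(-1, 2)), 6)), -1)), -5) = Mul(Mul(5, Pow(Add(-9, Mul(-1, Rational(-1, 4), 6)), -1)), -5) = Mul(Mul(5, Pow(Add(-9, Rational(3, 2)), -1)), -5) = Mul(Mul(5, Pow(Rational(-15, 2), -1)), -5) = Mul(Mul(5, Rational(-2, 15)), -5) = Mul(Rational(-2, 3), -5) = Rational(10, 3) ≈ 3.3333)
Mul(Add(-24, 30), R) = Mul(Add(-24, 30), Rational(10, 3)) = Mul(6, Rational(10, 3)) = 20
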